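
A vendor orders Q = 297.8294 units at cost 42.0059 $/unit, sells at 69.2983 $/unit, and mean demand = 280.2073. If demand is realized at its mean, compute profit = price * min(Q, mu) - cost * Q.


Sales at mu = min(297.8294, 280.2073) = 280.2073
Revenue = 69.2983 * 280.2073 = 19417.8895
Total cost = 42.0059 * 297.8294 = 12510.5920
Profit = 19417.8895 - 12510.5920 = 6907.2975

6907.2975 $


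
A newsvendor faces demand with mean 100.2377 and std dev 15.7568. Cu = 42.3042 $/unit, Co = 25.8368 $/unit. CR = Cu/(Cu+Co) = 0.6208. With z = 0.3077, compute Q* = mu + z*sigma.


CR = Cu/(Cu+Co) = 42.3042/(42.3042+25.8368) = 0.6208
z = 0.3077
Q* = 100.2377 + 0.3077 * 15.7568 = 105.0861

105.0861 units


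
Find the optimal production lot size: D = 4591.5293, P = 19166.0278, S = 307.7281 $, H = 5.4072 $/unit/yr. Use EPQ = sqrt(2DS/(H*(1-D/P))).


1 - D/P = 1 - 0.2396 = 0.7604
H*(1-D/P) = 4.1118
2DS = 2825885.1752
EPQ = sqrt(687259.2147) = 829.0110

829.0110 units


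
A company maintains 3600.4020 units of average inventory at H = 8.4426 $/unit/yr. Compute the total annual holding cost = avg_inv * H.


Cost = 3600.4020 * 8.4426 = 30396.7539

30396.7539 $/yr


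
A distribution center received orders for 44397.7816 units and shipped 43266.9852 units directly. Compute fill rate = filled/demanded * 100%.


FR = 43266.9852 / 44397.7816 * 100 = 97.4530

97.4530%


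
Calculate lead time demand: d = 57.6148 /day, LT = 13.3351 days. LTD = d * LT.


LTD = 57.6148 * 13.3351 = 768.2991

768.2991 units


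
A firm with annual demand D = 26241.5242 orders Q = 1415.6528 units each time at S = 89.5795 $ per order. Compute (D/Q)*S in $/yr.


Number of orders = D/Q = 18.5367
Cost = 18.5367 * 89.5795 = 1660.5079

1660.5079 $/yr


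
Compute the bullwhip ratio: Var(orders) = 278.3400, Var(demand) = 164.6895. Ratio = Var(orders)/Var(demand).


BW = 278.3400 / 164.6895 = 1.6901

1.6901


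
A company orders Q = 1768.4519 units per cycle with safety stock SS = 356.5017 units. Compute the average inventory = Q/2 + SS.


Q/2 = 884.2260
Avg = 884.2260 + 356.5017 = 1240.7277

1240.7277 units


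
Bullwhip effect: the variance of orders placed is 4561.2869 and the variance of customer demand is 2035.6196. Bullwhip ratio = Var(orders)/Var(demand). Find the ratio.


BW = 4561.2869 / 2035.6196 = 2.2407

2.2407


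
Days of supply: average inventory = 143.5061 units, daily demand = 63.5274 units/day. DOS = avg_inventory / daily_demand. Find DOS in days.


DOS = 143.5061 / 63.5274 = 2.2590

2.2590 days


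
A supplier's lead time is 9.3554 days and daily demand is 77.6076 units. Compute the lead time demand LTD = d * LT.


LTD = 77.6076 * 9.3554 = 726.0501

726.0501 units


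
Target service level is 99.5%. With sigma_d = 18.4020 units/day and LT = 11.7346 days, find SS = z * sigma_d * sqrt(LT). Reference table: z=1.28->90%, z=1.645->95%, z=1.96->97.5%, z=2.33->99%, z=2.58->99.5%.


From the table, SL = 99.5% corresponds to z = 2.58
sqrt(LT) = sqrt(11.7346) = 3.4256
SS = 2.58 * 18.4020 * 3.4256 = 162.6368

162.6368 units


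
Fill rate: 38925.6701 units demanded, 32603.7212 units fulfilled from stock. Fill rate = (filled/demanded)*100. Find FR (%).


FR = 32603.7212 / 38925.6701 * 100 = 83.7589

83.7589%


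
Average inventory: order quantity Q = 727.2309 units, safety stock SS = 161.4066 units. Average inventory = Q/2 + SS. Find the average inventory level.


Q/2 = 363.6155
Avg = 363.6155 + 161.4066 = 525.0221

525.0221 units


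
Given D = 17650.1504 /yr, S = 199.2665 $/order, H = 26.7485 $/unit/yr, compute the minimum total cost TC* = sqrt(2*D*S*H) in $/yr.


2*D*S*H = 188153426.4144
TC* = sqrt(188153426.4144) = 13716.9029

13716.9029 $/yr


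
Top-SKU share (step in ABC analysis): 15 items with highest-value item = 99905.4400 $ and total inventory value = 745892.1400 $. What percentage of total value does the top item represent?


Top item = 99905.4400
Total = 745892.1400
Percentage = 99905.4400 / 745892.1400 * 100 = 13.3941

13.3941%


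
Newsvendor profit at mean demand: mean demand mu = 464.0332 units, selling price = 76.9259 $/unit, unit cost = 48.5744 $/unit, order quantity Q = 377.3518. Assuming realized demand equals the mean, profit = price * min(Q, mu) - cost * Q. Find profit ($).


Sales at mu = min(377.3518, 464.0332) = 377.3518
Revenue = 76.9259 * 377.3518 = 29028.1268
Total cost = 48.5744 * 377.3518 = 18329.6373
Profit = 29028.1268 - 18329.6373 = 10698.4896

10698.4896 $


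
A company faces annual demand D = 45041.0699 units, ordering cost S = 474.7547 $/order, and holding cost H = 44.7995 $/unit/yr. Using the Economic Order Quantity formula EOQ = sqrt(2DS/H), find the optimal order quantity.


2*D*S = 2 * 45041.0699 * 474.7547 = 42766919.2561
2*D*S/H = 954629.3877
EOQ = sqrt(954629.3877) = 977.0514

977.0514 units


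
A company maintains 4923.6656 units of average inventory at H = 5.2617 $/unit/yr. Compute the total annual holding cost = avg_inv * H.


Cost = 4923.6656 * 5.2617 = 25906.8513

25906.8513 $/yr


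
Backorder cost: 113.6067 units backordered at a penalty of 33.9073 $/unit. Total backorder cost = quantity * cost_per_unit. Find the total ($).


Total = 113.6067 * 33.9073 = 3852.0965

3852.0965 $


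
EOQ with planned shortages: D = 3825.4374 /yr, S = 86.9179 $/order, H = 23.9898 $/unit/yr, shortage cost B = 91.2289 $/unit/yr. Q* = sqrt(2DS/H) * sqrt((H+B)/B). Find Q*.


sqrt(2DS/H) = 166.4933
sqrt((H+B)/B) = 1.1238
Q* = 166.4933 * 1.1238 = 187.1079

187.1079 units


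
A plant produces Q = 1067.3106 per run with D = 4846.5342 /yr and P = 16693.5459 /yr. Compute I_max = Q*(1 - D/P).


D/P = 0.2903
1 - D/P = 0.7097
I_max = 1067.3106 * 0.7097 = 757.4449

757.4449 units


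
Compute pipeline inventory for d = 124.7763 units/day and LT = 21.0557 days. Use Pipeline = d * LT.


Pipeline = 124.7763 * 21.0557 = 2627.2523

2627.2523 units


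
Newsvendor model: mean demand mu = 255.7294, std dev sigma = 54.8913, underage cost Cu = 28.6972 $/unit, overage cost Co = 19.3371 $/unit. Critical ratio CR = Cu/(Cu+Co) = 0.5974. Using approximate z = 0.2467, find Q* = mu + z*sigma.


CR = Cu/(Cu+Co) = 28.6972/(28.6972+19.3371) = 0.5974
z = 0.2467
Q* = 255.7294 + 0.2467 * 54.8913 = 269.2711

269.2711 units


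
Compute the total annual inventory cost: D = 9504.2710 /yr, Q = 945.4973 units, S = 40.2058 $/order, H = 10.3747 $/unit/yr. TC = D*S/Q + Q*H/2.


Ordering cost = D*S/Q = 404.1543
Holding cost = Q*H/2 = 4904.6254
TC = 404.1543 + 4904.6254 = 5308.7797

5308.7797 $/yr


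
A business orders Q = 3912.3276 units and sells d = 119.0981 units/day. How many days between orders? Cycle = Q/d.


Cycle = 3912.3276 / 119.0981 = 32.8496

32.8496 days


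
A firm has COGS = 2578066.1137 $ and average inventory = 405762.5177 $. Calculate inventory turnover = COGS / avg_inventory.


Turnover = 2578066.1137 / 405762.5177 = 6.3536

6.3536


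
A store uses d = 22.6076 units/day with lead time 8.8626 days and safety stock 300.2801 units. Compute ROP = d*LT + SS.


d*LT = 22.6076 * 8.8626 = 200.3621
ROP = 200.3621 + 300.2801 = 500.6422

500.6422 units


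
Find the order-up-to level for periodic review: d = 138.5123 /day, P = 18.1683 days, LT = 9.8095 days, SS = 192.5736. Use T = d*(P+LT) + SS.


P + LT = 27.9778
d*(P+LT) = 138.5123 * 27.9778 = 3875.2694
T = 3875.2694 + 192.5736 = 4067.8430

4067.8430 units


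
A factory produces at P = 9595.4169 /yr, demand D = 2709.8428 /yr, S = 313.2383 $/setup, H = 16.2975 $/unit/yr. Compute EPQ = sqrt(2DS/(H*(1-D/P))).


1 - D/P = 1 - 0.2824 = 0.7176
H*(1-D/P) = 11.6949
2DS = 1697653.1039
EPQ = sqrt(145161.5692) = 381.0007

381.0007 units


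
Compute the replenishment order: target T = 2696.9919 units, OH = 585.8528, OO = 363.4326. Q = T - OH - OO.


Inventory position = OH + OO = 585.8528 + 363.4326 = 949.2854
Q = 2696.9919 - 949.2854 = 1747.7065

1747.7065 units


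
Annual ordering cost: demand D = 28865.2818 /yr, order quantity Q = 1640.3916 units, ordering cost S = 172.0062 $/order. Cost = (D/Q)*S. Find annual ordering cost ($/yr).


Number of orders = D/Q = 17.5966
Cost = 17.5966 * 172.0062 = 3026.7208

3026.7208 $/yr


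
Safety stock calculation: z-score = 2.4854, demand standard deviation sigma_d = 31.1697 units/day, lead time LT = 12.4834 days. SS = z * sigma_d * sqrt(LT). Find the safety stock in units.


sqrt(LT) = sqrt(12.4834) = 3.5332
SS = 2.4854 * 31.1697 * 3.5332 = 273.7130

273.7130 units


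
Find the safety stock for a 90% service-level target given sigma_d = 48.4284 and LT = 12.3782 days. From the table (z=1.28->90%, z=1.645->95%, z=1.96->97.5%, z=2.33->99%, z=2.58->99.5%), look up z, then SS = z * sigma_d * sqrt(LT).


From the table, SL = 90% corresponds to z = 1.28
sqrt(LT) = sqrt(12.3782) = 3.5183
SS = 1.28 * 48.4284 * 3.5183 = 218.0915

218.0915 units


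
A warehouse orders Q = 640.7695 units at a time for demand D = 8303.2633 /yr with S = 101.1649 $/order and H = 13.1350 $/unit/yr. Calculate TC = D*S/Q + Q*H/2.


Ordering cost = D*S/Q = 1310.9219
Holding cost = Q*H/2 = 4208.2537
TC = 1310.9219 + 4208.2537 = 5519.1756

5519.1756 $/yr


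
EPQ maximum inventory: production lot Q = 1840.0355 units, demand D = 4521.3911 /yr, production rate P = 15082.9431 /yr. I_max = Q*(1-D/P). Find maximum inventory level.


D/P = 0.2998
1 - D/P = 0.7002
I_max = 1840.0355 * 0.7002 = 1288.4508

1288.4508 units


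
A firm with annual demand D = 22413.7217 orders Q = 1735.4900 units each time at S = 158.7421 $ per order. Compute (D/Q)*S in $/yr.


Number of orders = D/Q = 12.9149
Cost = 12.9149 * 158.7421 = 2050.1422

2050.1422 $/yr


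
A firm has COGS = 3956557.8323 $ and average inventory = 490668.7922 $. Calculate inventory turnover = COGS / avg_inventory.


Turnover = 3956557.8323 / 490668.7922 = 8.0636

8.0636


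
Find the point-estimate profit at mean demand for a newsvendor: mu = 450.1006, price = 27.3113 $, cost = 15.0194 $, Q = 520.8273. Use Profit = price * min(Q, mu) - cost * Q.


Sales at mu = min(520.8273, 450.1006) = 450.1006
Revenue = 27.3113 * 450.1006 = 12292.8325
Total cost = 15.0194 * 520.8273 = 7822.5135
Profit = 12292.8325 - 7822.5135 = 4470.3190

4470.3190 $


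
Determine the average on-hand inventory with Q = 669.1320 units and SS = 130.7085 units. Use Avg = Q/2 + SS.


Q/2 = 334.5660
Avg = 334.5660 + 130.7085 = 465.2745

465.2745 units


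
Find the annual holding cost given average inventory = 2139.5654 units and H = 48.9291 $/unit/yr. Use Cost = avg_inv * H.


Cost = 2139.5654 * 48.9291 = 104687.0094

104687.0094 $/yr


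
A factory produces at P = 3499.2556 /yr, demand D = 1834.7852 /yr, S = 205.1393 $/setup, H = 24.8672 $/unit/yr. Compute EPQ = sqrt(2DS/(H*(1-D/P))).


1 - D/P = 1 - 0.5243 = 0.4757
H*(1-D/P) = 11.8284
2DS = 752773.1032
EPQ = sqrt(63640.9708) = 252.2716

252.2716 units


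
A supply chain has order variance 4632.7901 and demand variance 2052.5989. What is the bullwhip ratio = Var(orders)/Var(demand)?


BW = 4632.7901 / 2052.5989 = 2.2570

2.2570


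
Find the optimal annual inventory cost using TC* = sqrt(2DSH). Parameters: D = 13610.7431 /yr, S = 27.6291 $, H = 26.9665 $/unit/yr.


2*D*S*H = 20281643.9149
TC* = sqrt(20281643.9149) = 4503.5146

4503.5146 $/yr


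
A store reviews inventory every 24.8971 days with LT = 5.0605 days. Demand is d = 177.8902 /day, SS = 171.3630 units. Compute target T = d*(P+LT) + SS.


P + LT = 29.9576
d*(P+LT) = 177.8902 * 29.9576 = 5329.1635
T = 5329.1635 + 171.3630 = 5500.5265

5500.5265 units


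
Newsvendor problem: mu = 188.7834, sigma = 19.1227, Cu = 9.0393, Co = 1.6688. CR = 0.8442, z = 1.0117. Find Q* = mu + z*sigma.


CR = Cu/(Cu+Co) = 9.0393/(9.0393+1.6688) = 0.8442
z = 1.0117
Q* = 188.7834 + 1.0117 * 19.1227 = 208.1298

208.1298 units


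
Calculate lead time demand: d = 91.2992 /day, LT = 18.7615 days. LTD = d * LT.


LTD = 91.2992 * 18.7615 = 1712.9099

1712.9099 units


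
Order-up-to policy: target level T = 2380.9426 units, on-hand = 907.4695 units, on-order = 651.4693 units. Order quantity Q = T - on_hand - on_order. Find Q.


Inventory position = OH + OO = 907.4695 + 651.4693 = 1558.9388
Q = 2380.9426 - 1558.9388 = 822.0038

822.0038 units


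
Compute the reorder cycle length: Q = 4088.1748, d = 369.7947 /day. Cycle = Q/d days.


Cycle = 4088.1748 / 369.7947 = 11.0553

11.0553 days


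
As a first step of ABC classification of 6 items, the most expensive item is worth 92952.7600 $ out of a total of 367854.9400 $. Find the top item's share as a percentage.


Top item = 92952.7600
Total = 367854.9400
Percentage = 92952.7600 / 367854.9400 * 100 = 25.2689

25.2689%


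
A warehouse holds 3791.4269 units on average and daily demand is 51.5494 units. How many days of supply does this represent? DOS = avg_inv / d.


DOS = 3791.4269 / 51.5494 = 73.5494

73.5494 days


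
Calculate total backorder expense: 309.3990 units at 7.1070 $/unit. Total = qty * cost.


Total = 309.3990 * 7.1070 = 2198.8987

2198.8987 $


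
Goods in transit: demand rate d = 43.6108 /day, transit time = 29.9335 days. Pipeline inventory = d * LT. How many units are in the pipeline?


Pipeline = 43.6108 * 29.9335 = 1305.4239

1305.4239 units


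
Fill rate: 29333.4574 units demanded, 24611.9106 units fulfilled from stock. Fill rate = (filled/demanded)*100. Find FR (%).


FR = 24611.9106 / 29333.4574 * 100 = 83.9039

83.9039%


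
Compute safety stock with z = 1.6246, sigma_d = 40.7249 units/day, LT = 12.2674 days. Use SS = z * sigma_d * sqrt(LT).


sqrt(LT) = sqrt(12.2674) = 3.5025
SS = 1.6246 * 40.7249 * 3.5025 = 231.7303

231.7303 units


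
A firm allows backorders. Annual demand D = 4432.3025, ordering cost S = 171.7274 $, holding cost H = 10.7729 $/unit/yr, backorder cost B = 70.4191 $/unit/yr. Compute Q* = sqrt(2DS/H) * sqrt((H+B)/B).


sqrt(2DS/H) = 375.9094
sqrt((H+B)/B) = 1.0738
Q* = 375.9094 * 1.0738 = 403.6403

403.6403 units


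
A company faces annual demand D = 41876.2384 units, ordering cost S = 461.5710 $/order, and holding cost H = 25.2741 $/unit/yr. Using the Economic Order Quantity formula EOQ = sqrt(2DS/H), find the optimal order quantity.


2*D*S = 2 * 41876.2384 * 461.5710 = 38657714.4691
2*D*S/H = 1529538.7163
EOQ = sqrt(1529538.7163) = 1236.7452

1236.7452 units


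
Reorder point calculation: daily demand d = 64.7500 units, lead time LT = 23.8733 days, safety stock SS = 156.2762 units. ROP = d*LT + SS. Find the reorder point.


d*LT = 64.7500 * 23.8733 = 1545.7962
ROP = 1545.7962 + 156.2762 = 1702.0724

1702.0724 units


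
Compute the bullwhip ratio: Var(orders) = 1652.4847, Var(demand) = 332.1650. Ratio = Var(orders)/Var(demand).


BW = 1652.4847 / 332.1650 = 4.9749

4.9749


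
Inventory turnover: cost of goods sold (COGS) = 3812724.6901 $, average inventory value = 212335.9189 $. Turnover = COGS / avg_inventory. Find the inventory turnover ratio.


Turnover = 3812724.6901 / 212335.9189 = 17.9561

17.9561


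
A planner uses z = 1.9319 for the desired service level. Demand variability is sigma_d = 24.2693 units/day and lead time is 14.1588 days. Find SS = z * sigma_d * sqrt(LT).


sqrt(LT) = sqrt(14.1588) = 3.7628
SS = 1.9319 * 24.2693 * 3.7628 = 176.4230

176.4230 units


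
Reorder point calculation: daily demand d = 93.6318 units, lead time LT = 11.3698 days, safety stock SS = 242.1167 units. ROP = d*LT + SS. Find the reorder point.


d*LT = 93.6318 * 11.3698 = 1064.5748
ROP = 1064.5748 + 242.1167 = 1306.6915

1306.6915 units


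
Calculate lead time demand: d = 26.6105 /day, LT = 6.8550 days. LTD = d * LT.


LTD = 26.6105 * 6.8550 = 182.4150

182.4150 units


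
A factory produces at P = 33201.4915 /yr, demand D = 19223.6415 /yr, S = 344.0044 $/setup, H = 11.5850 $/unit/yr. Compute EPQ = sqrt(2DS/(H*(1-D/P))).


1 - D/P = 1 - 0.5790 = 0.4210
H*(1-D/P) = 4.8773
2DS = 13226034.5200
EPQ = sqrt(2711757.3874) = 1646.7414

1646.7414 units


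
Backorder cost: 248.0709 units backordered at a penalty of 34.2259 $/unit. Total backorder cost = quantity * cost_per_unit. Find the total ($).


Total = 248.0709 * 34.2259 = 8490.4498

8490.4498 $


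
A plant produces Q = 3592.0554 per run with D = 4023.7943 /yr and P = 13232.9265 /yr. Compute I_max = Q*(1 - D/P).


D/P = 0.3041
1 - D/P = 0.6959
I_max = 3592.0554 * 0.6959 = 2499.8033

2499.8033 units


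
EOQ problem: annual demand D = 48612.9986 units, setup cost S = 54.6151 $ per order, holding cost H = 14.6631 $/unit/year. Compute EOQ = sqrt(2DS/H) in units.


2*D*S = 2 * 48612.9986 * 54.6151 = 5310007.5597
2*D*S/H = 362134.0344
EOQ = sqrt(362134.0344) = 601.7757

601.7757 units


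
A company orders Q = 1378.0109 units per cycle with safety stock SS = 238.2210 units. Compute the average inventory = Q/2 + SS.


Q/2 = 689.0054
Avg = 689.0054 + 238.2210 = 927.2264

927.2264 units


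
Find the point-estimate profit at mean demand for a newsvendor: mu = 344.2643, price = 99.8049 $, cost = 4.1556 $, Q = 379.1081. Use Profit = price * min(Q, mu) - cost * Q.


Sales at mu = min(379.1081, 344.2643) = 344.2643
Revenue = 99.8049 * 344.2643 = 34359.2640
Total cost = 4.1556 * 379.1081 = 1575.4216
Profit = 34359.2640 - 1575.4216 = 32783.8424

32783.8424 $


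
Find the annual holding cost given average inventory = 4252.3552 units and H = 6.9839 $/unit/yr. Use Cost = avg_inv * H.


Cost = 4252.3552 * 6.9839 = 29698.0235

29698.0235 $/yr


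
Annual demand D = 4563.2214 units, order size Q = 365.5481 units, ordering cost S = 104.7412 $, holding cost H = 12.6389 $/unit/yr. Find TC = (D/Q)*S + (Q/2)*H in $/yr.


Ordering cost = D*S/Q = 1307.5086
Holding cost = Q*H/2 = 2310.0629
TC = 1307.5086 + 2310.0629 = 3617.5715

3617.5715 $/yr


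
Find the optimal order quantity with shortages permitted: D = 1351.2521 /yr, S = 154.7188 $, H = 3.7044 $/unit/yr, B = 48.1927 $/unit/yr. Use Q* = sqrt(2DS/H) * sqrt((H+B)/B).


sqrt(2DS/H) = 335.9664
sqrt((H+B)/B) = 1.0377
Q* = 335.9664 * 1.0377 = 348.6396

348.6396 units


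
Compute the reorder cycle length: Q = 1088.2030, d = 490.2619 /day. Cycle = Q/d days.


Cycle = 1088.2030 / 490.2619 = 2.2196

2.2196 days


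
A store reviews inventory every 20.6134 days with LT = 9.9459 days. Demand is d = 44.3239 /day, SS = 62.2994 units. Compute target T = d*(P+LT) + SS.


P + LT = 30.5593
d*(P+LT) = 44.3239 * 30.5593 = 1354.5074
T = 1354.5074 + 62.2994 = 1416.8068

1416.8068 units


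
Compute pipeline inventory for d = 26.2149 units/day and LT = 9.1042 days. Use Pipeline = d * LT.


Pipeline = 26.2149 * 9.1042 = 238.6657

238.6657 units


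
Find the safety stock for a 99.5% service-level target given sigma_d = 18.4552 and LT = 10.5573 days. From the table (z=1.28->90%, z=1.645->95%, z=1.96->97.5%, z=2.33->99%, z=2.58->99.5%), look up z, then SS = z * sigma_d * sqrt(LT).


From the table, SL = 99.5% corresponds to z = 2.58
sqrt(LT) = sqrt(10.5573) = 3.2492
SS = 2.58 * 18.4552 * 3.2492 = 154.7088

154.7088 units


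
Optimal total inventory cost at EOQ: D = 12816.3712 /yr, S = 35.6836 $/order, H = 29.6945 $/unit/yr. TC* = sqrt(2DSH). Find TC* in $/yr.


2*D*S*H = 27160624.5662
TC* = sqrt(27160624.5662) = 5211.5856

5211.5856 $/yr


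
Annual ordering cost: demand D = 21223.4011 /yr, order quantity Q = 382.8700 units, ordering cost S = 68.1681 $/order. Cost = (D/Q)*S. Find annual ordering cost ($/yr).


Number of orders = D/Q = 55.4324
Cost = 55.4324 * 68.1681 = 3778.7211

3778.7211 $/yr


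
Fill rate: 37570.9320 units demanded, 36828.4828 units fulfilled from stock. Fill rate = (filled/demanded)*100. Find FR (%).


FR = 36828.4828 / 37570.9320 * 100 = 98.0239

98.0239%


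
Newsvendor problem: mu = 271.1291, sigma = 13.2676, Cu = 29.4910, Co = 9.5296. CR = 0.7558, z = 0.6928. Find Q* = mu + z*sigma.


CR = Cu/(Cu+Co) = 29.4910/(29.4910+9.5296) = 0.7558
z = 0.6928
Q* = 271.1291 + 0.6928 * 13.2676 = 280.3209

280.3209 units


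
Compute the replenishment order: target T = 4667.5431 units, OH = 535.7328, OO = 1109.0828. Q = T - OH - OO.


Inventory position = OH + OO = 535.7328 + 1109.0828 = 1644.8156
Q = 4667.5431 - 1644.8156 = 3022.7275

3022.7275 units


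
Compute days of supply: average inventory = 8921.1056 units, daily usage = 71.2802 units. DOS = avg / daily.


DOS = 8921.1056 / 71.2802 = 125.1555

125.1555 days


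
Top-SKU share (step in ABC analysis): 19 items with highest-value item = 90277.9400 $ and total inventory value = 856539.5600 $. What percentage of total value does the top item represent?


Top item = 90277.9400
Total = 856539.5600
Percentage = 90277.9400 / 856539.5600 * 100 = 10.5398

10.5398%


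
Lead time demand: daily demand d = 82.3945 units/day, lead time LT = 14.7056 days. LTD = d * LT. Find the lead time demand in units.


LTD = 82.3945 * 14.7056 = 1211.6606

1211.6606 units


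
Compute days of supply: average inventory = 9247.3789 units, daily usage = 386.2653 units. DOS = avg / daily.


DOS = 9247.3789 / 386.2653 = 23.9405

23.9405 days


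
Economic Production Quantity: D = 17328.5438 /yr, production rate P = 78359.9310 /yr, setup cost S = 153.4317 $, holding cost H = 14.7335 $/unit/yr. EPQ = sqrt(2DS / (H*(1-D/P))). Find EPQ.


1 - D/P = 1 - 0.2211 = 0.7789
H*(1-D/P) = 11.4753
2DS = 5317495.8675
EPQ = sqrt(463385.0703) = 680.7239

680.7239 units


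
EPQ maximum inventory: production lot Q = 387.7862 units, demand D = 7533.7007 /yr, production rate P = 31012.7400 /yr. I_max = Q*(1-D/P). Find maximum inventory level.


D/P = 0.2429
1 - D/P = 0.7571
I_max = 387.7862 * 0.7571 = 293.5841

293.5841 units


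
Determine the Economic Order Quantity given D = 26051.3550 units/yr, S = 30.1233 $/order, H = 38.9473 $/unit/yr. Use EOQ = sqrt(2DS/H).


2*D*S = 2 * 26051.3550 * 30.1233 = 1569505.5641
2*D*S/H = 40298.1866
EOQ = sqrt(40298.1866) = 200.7441

200.7441 units


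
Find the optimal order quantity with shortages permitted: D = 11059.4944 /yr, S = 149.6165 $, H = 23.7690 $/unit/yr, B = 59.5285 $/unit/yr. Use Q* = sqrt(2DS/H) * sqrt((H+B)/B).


sqrt(2DS/H) = 373.1358
sqrt((H+B)/B) = 1.1829
Q* = 373.1358 * 1.1829 = 441.3879

441.3879 units


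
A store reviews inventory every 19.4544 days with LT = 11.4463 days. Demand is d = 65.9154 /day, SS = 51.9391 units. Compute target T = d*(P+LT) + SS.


P + LT = 30.9007
d*(P+LT) = 65.9154 * 30.9007 = 2036.8320
T = 2036.8320 + 51.9391 = 2088.7711

2088.7711 units


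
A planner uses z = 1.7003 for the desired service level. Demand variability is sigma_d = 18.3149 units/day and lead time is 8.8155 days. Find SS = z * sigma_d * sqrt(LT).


sqrt(LT) = sqrt(8.8155) = 2.9691
SS = 1.7003 * 18.3149 * 2.9691 = 92.4599

92.4599 units


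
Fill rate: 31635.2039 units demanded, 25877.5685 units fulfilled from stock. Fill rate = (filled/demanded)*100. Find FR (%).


FR = 25877.5685 / 31635.2039 * 100 = 81.7999

81.7999%


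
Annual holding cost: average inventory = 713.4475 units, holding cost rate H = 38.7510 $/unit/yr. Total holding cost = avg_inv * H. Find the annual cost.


Cost = 713.4475 * 38.7510 = 27646.8041

27646.8041 $/yr


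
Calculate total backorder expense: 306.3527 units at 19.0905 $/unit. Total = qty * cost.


Total = 306.3527 * 19.0905 = 5848.4262

5848.4262 $


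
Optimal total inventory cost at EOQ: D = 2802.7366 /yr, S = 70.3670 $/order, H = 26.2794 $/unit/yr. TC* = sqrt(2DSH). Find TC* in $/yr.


2*D*S*H = 10365655.2782
TC* = sqrt(10365655.2782) = 3219.5738

3219.5738 $/yr


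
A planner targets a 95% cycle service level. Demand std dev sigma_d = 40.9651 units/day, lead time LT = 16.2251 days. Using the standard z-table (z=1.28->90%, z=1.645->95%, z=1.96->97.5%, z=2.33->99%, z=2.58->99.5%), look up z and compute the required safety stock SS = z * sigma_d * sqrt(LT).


From the table, SL = 95% corresponds to z = 1.645
sqrt(LT) = sqrt(16.2251) = 4.0280
SS = 1.645 * 40.9651 * 4.0280 = 271.4399

271.4399 units


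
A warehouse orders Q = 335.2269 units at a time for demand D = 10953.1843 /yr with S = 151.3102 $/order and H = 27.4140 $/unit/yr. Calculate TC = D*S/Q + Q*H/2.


Ordering cost = D*S/Q = 4943.9007
Holding cost = Q*H/2 = 4594.9551
TC = 4943.9007 + 4594.9551 = 9538.8558

9538.8558 $/yr


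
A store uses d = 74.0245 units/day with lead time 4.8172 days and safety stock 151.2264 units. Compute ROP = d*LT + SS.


d*LT = 74.0245 * 4.8172 = 356.5908
ROP = 356.5908 + 151.2264 = 507.8172

507.8172 units


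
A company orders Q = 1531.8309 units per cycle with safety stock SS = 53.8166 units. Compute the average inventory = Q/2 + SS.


Q/2 = 765.9154
Avg = 765.9154 + 53.8166 = 819.7320

819.7320 units


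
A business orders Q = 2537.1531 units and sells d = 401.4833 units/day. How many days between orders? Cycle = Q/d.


Cycle = 2537.1531 / 401.4833 = 6.3194

6.3194 days


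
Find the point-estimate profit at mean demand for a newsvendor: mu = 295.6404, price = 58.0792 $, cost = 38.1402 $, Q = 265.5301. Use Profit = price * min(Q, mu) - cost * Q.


Sales at mu = min(265.5301, 295.6404) = 265.5301
Revenue = 58.0792 * 265.5301 = 15421.7758
Total cost = 38.1402 * 265.5301 = 10127.3711
Profit = 15421.7758 - 10127.3711 = 5294.4047

5294.4047 $


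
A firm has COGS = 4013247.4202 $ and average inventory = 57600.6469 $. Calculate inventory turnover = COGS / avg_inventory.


Turnover = 4013247.4202 / 57600.6469 = 69.6737

69.6737


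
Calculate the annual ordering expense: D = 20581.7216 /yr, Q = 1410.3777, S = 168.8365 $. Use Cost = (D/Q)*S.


Number of orders = D/Q = 14.5931
Cost = 14.5931 * 168.8365 = 2463.8406

2463.8406 $/yr


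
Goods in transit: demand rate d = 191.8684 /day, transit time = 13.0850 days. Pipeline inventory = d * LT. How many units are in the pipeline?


Pipeline = 191.8684 * 13.0850 = 2510.5980

2510.5980 units


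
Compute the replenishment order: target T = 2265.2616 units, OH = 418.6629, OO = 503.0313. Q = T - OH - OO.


Inventory position = OH + OO = 418.6629 + 503.0313 = 921.6942
Q = 2265.2616 - 921.6942 = 1343.5674

1343.5674 units


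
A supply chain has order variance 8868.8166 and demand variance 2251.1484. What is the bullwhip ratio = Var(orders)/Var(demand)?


BW = 8868.8166 / 2251.1484 = 3.9397

3.9397


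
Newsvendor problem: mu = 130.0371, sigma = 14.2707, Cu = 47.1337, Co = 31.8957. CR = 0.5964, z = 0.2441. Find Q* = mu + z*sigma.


CR = Cu/(Cu+Co) = 47.1337/(47.1337+31.8957) = 0.5964
z = 0.2441
Q* = 130.0371 + 0.2441 * 14.2707 = 133.5206

133.5206 units


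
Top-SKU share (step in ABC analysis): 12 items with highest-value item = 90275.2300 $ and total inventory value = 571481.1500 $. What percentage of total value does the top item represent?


Top item = 90275.2300
Total = 571481.1500
Percentage = 90275.2300 / 571481.1500 * 100 = 15.7967

15.7967%


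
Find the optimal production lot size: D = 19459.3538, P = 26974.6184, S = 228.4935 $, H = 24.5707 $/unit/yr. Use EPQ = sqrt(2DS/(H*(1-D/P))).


1 - D/P = 1 - 0.7214 = 0.2786
H*(1-D/P) = 6.8455
2DS = 8892671.7150
EPQ = sqrt(1299049.6921) = 1139.7586

1139.7586 units


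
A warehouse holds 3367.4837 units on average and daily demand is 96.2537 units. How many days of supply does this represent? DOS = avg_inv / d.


DOS = 3367.4837 / 96.2537 = 34.9855

34.9855 days


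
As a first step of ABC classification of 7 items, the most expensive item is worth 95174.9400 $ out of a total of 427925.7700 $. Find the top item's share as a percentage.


Top item = 95174.9400
Total = 427925.7700
Percentage = 95174.9400 / 427925.7700 * 100 = 22.2410

22.2410%


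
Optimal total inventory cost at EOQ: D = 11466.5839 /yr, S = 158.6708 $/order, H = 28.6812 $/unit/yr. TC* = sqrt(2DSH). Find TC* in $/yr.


2*D*S*H = 104365841.2423
TC* = sqrt(104365841.2423) = 10215.9601

10215.9601 $/yr


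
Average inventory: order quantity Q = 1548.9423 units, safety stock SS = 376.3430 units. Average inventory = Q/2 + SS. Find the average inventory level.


Q/2 = 774.4711
Avg = 774.4711 + 376.3430 = 1150.8141

1150.8141 units


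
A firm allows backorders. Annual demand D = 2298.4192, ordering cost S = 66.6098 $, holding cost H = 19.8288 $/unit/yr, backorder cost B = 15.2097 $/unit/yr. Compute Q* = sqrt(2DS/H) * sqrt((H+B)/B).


sqrt(2DS/H) = 124.2655
sqrt((H+B)/B) = 1.5178
Q* = 124.2655 * 1.5178 = 188.6092

188.6092 units


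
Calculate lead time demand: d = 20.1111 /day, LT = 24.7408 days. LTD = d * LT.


LTD = 20.1111 * 24.7408 = 497.5647

497.5647 units


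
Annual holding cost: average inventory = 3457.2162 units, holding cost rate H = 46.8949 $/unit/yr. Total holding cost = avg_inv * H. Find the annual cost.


Cost = 3457.2162 * 46.8949 = 162125.8080

162125.8080 $/yr


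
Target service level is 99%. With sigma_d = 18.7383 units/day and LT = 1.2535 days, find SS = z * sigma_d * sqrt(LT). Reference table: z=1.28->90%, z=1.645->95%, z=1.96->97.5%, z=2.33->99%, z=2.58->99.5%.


From the table, SL = 99% corresponds to z = 2.33
sqrt(LT) = sqrt(1.2535) = 1.1196
SS = 2.33 * 18.7383 * 1.1196 = 48.8819

48.8819 units


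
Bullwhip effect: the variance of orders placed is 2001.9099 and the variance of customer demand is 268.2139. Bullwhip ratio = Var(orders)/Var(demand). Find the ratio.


BW = 2001.9099 / 268.2139 = 7.4639

7.4639


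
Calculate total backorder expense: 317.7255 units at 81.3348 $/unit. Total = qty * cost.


Total = 317.7255 * 81.3348 = 25842.1400

25842.1400 $


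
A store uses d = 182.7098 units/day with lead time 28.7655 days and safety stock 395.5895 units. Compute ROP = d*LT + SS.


d*LT = 182.7098 * 28.7655 = 5255.7388
ROP = 5255.7388 + 395.5895 = 5651.3283

5651.3283 units


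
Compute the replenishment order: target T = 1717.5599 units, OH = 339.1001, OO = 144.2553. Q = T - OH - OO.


Inventory position = OH + OO = 339.1001 + 144.2553 = 483.3554
Q = 1717.5599 - 483.3554 = 1234.2045

1234.2045 units


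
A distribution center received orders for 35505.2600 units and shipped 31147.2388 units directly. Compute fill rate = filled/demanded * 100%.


FR = 31147.2388 / 35505.2600 * 100 = 87.7257

87.7257%


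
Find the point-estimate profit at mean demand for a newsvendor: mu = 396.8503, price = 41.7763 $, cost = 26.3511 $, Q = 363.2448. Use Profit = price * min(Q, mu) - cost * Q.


Sales at mu = min(363.2448, 396.8503) = 363.2448
Revenue = 41.7763 * 363.2448 = 15175.0237
Total cost = 26.3511 * 363.2448 = 9571.9000
Profit = 15175.0237 - 9571.9000 = 5603.1237

5603.1237 $


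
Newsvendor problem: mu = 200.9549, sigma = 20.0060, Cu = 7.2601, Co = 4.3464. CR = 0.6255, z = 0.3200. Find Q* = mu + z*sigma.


CR = Cu/(Cu+Co) = 7.2601/(7.2601+4.3464) = 0.6255
z = 0.3200
Q* = 200.9549 + 0.3200 * 20.0060 = 207.3568

207.3568 units


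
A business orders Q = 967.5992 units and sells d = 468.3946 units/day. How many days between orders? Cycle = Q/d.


Cycle = 967.5992 / 468.3946 = 2.0658

2.0658 days


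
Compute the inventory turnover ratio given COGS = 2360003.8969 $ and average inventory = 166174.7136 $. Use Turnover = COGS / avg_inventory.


Turnover = 2360003.8969 / 166174.7136 = 14.2019

14.2019


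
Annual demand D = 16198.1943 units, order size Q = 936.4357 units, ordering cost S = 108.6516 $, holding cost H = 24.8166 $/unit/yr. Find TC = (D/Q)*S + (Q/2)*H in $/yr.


Ordering cost = D*S/Q = 1879.4240
Holding cost = Q*H/2 = 11619.5751
TC = 1879.4240 + 11619.5751 = 13498.9991

13498.9991 $/yr


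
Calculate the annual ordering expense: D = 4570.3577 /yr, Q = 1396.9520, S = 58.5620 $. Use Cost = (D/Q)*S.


Number of orders = D/Q = 3.2717
Cost = 3.2717 * 58.5620 = 191.5952

191.5952 $/yr


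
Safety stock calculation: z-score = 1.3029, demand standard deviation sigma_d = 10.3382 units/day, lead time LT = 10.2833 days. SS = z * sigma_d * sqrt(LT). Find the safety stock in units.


sqrt(LT) = sqrt(10.2833) = 3.2068
SS = 1.3029 * 10.3382 * 3.2068 = 43.1939

43.1939 units


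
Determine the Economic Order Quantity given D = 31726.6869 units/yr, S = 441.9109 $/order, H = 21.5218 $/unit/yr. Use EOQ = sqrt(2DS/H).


2*D*S = 2 * 31726.6869 * 441.9109 = 28040737.5240
2*D*S/H = 1302899.2707
EOQ = sqrt(1302899.2707) = 1141.4461

1141.4461 units


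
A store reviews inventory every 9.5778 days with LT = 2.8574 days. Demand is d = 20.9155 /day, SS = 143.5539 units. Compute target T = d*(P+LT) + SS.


P + LT = 12.4352
d*(P+LT) = 20.9155 * 12.4352 = 260.0884
T = 260.0884 + 143.5539 = 403.6423

403.6423 units


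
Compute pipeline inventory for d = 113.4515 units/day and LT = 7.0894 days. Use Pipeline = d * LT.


Pipeline = 113.4515 * 7.0894 = 804.3031

804.3031 units


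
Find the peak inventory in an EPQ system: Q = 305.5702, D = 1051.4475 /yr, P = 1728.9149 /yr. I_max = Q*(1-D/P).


D/P = 0.6082
1 - D/P = 0.3918
I_max = 305.5702 * 0.3918 = 119.7363

119.7363 units


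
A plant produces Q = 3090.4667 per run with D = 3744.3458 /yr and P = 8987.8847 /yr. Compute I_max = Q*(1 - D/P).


D/P = 0.4166
1 - D/P = 0.5834
I_max = 3090.4667 * 0.5834 = 1802.9807

1802.9807 units


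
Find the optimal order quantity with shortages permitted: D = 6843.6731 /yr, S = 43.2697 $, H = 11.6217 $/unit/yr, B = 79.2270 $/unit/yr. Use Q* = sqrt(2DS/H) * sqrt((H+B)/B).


sqrt(2DS/H) = 225.7443
sqrt((H+B)/B) = 1.0708
Q* = 225.7443 * 1.0708 = 241.7350

241.7350 units


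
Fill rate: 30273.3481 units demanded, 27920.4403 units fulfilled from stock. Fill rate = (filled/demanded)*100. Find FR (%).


FR = 27920.4403 / 30273.3481 * 100 = 92.2278

92.2278%


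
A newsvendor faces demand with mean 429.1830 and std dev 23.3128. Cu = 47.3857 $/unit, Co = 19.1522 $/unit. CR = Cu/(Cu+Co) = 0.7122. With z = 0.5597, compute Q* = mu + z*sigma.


CR = Cu/(Cu+Co) = 47.3857/(47.3857+19.1522) = 0.7122
z = 0.5597
Q* = 429.1830 + 0.5597 * 23.3128 = 442.2312

442.2312 units


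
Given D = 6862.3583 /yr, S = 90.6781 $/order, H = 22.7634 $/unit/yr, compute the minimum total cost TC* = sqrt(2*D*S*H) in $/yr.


2*D*S*H = 28329762.0718
TC* = sqrt(28329762.0718) = 5322.5710

5322.5710 $/yr


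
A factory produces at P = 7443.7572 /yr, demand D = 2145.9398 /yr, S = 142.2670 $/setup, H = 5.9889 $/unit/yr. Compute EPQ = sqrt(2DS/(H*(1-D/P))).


1 - D/P = 1 - 0.2883 = 0.7117
H*(1-D/P) = 4.2624
2DS = 610592.8351
EPQ = sqrt(143251.7235) = 378.4861

378.4861 units


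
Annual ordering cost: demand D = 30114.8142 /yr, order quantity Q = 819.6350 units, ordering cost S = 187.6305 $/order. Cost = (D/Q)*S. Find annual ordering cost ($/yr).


Number of orders = D/Q = 36.7417
Cost = 36.7417 * 187.6305 = 6893.8706

6893.8706 $/yr


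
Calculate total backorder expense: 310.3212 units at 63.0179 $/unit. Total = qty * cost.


Total = 310.3212 * 63.0179 = 19555.7903

19555.7903 $


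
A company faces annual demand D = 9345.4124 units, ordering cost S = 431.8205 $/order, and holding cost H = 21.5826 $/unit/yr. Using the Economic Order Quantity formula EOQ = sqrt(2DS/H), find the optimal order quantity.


2*D*S = 2 * 9345.4124 * 431.8205 = 8071081.3105
2*D*S/H = 373962.4193
EOQ = sqrt(373962.4193) = 611.5247

611.5247 units


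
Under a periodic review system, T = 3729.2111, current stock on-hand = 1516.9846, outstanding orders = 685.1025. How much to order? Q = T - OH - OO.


Inventory position = OH + OO = 1516.9846 + 685.1025 = 2202.0871
Q = 3729.2111 - 2202.0871 = 1527.1240

1527.1240 units


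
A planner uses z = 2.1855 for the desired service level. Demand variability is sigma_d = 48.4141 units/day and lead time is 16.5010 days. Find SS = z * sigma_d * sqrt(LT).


sqrt(LT) = sqrt(16.5010) = 4.0621
SS = 2.1855 * 48.4141 * 4.0621 = 429.8113

429.8113 units


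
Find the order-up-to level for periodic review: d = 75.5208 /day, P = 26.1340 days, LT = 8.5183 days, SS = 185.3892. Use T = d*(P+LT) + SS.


P + LT = 34.6523
d*(P+LT) = 75.5208 * 34.6523 = 2616.9694
T = 2616.9694 + 185.3892 = 2802.3586

2802.3586 units


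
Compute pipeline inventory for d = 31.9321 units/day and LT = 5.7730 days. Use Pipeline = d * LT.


Pipeline = 31.9321 * 5.7730 = 184.3440

184.3440 units


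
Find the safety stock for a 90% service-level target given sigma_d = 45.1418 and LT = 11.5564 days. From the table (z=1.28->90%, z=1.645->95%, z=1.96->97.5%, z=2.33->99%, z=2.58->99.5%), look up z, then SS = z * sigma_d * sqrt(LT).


From the table, SL = 90% corresponds to z = 1.28
sqrt(LT) = sqrt(11.5564) = 3.3995
SS = 1.28 * 45.1418 * 3.3995 = 196.4265

196.4265 units


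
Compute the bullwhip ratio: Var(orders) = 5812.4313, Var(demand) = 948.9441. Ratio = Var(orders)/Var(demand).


BW = 5812.4313 / 948.9441 = 6.1252

6.1252


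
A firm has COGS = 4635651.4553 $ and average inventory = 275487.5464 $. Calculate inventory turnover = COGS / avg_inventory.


Turnover = 4635651.4553 / 275487.5464 = 16.8271

16.8271


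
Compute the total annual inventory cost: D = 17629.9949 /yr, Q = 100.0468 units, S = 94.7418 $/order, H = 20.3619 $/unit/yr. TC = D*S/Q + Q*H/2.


Ordering cost = D*S/Q = 16695.1612
Holding cost = Q*H/2 = 1018.5715
TC = 16695.1612 + 1018.5715 = 17713.7326

17713.7326 $/yr


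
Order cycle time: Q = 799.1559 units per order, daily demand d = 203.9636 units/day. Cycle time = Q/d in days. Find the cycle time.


Cycle = 799.1559 / 203.9636 = 3.9181

3.9181 days


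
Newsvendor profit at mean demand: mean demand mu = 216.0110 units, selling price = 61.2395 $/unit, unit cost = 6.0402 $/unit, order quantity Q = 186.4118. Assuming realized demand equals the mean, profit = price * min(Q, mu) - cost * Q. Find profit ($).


Sales at mu = min(186.4118, 216.0110) = 186.4118
Revenue = 61.2395 * 186.4118 = 11415.7654
Total cost = 6.0402 * 186.4118 = 1125.9646
Profit = 11415.7654 - 1125.9646 = 10289.8009

10289.8009 $


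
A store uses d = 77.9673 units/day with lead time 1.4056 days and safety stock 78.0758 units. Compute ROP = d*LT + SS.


d*LT = 77.9673 * 1.4056 = 109.5908
ROP = 109.5908 + 78.0758 = 187.6666

187.6666 units


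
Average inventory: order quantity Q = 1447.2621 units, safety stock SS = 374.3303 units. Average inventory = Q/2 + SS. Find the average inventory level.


Q/2 = 723.6310
Avg = 723.6310 + 374.3303 = 1097.9614

1097.9614 units


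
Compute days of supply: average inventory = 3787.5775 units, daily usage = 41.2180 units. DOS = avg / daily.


DOS = 3787.5775 / 41.2180 = 91.8913

91.8913 days


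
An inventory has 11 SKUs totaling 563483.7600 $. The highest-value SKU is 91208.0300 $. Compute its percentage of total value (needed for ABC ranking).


Top item = 91208.0300
Total = 563483.7600
Percentage = 91208.0300 / 563483.7600 * 100 = 16.1865

16.1865%


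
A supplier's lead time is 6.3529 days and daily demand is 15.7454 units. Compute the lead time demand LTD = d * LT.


LTD = 15.7454 * 6.3529 = 100.0290

100.0290 units


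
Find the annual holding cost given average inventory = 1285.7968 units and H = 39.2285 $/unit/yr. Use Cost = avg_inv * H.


Cost = 1285.7968 * 39.2285 = 50439.8798

50439.8798 $/yr


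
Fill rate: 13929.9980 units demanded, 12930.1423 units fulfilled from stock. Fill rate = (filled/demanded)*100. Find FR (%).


FR = 12930.1423 / 13929.9980 * 100 = 92.8223

92.8223%


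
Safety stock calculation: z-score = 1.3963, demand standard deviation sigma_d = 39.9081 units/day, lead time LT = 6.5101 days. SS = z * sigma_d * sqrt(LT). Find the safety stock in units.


sqrt(LT) = sqrt(6.5101) = 2.5515
SS = 1.3963 * 39.9081 * 2.5515 = 142.1784

142.1784 units
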